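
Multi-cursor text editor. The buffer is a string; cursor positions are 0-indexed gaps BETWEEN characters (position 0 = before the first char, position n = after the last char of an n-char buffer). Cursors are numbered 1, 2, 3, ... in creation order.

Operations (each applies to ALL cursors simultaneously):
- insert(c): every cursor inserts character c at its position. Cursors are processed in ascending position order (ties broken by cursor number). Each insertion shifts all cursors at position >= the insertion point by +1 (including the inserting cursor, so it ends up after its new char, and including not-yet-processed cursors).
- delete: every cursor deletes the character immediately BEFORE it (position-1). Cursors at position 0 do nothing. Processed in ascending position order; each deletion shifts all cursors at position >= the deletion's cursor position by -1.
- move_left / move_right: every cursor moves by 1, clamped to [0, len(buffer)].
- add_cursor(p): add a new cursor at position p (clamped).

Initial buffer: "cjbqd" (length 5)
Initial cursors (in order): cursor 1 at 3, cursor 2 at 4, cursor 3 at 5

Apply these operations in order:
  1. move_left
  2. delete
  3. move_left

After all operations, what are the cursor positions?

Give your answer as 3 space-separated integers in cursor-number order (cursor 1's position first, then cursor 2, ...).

After op 1 (move_left): buffer="cjbqd" (len 5), cursors c1@2 c2@3 c3@4, authorship .....
After op 2 (delete): buffer="cd" (len 2), cursors c1@1 c2@1 c3@1, authorship ..
After op 3 (move_left): buffer="cd" (len 2), cursors c1@0 c2@0 c3@0, authorship ..

Answer: 0 0 0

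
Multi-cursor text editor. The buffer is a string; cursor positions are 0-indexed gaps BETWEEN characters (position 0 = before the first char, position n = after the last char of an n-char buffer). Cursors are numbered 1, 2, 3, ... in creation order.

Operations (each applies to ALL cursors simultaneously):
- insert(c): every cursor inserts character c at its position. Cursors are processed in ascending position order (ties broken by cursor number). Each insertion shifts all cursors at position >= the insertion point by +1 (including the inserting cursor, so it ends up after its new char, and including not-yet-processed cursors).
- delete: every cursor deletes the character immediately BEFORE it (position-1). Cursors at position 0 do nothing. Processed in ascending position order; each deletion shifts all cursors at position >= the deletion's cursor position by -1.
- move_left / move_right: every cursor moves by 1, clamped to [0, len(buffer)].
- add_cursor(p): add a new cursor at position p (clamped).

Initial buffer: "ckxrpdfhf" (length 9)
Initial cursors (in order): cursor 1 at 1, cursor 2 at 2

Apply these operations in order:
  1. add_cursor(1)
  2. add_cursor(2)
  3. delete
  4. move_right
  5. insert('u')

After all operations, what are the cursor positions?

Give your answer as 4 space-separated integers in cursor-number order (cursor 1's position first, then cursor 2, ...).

After op 1 (add_cursor(1)): buffer="ckxrpdfhf" (len 9), cursors c1@1 c3@1 c2@2, authorship .........
After op 2 (add_cursor(2)): buffer="ckxrpdfhf" (len 9), cursors c1@1 c3@1 c2@2 c4@2, authorship .........
After op 3 (delete): buffer="xrpdfhf" (len 7), cursors c1@0 c2@0 c3@0 c4@0, authorship .......
After op 4 (move_right): buffer="xrpdfhf" (len 7), cursors c1@1 c2@1 c3@1 c4@1, authorship .......
After op 5 (insert('u')): buffer="xuuuurpdfhf" (len 11), cursors c1@5 c2@5 c3@5 c4@5, authorship .1234......

Answer: 5 5 5 5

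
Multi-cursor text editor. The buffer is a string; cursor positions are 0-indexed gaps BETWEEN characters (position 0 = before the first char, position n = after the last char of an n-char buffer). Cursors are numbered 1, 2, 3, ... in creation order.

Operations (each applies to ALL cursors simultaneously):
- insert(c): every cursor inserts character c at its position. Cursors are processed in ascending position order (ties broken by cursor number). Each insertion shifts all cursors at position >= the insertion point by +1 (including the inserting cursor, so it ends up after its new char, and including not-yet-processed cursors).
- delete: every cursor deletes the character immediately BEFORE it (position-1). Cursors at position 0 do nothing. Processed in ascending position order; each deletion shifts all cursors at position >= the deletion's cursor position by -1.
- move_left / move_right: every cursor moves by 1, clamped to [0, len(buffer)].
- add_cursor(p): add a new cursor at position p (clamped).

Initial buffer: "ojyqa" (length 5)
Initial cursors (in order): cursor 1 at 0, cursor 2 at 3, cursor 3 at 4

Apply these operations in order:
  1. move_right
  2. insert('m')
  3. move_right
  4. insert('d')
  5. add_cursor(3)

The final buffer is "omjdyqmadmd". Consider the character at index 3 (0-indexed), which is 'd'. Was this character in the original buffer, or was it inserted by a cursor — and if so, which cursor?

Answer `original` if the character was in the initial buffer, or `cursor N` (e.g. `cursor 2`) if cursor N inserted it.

Answer: cursor 1

Derivation:
After op 1 (move_right): buffer="ojyqa" (len 5), cursors c1@1 c2@4 c3@5, authorship .....
After op 2 (insert('m')): buffer="omjyqmam" (len 8), cursors c1@2 c2@6 c3@8, authorship .1...2.3
After op 3 (move_right): buffer="omjyqmam" (len 8), cursors c1@3 c2@7 c3@8, authorship .1...2.3
After op 4 (insert('d')): buffer="omjdyqmadmd" (len 11), cursors c1@4 c2@9 c3@11, authorship .1.1..2.233
After op 5 (add_cursor(3)): buffer="omjdyqmadmd" (len 11), cursors c4@3 c1@4 c2@9 c3@11, authorship .1.1..2.233
Authorship (.=original, N=cursor N): . 1 . 1 . . 2 . 2 3 3
Index 3: author = 1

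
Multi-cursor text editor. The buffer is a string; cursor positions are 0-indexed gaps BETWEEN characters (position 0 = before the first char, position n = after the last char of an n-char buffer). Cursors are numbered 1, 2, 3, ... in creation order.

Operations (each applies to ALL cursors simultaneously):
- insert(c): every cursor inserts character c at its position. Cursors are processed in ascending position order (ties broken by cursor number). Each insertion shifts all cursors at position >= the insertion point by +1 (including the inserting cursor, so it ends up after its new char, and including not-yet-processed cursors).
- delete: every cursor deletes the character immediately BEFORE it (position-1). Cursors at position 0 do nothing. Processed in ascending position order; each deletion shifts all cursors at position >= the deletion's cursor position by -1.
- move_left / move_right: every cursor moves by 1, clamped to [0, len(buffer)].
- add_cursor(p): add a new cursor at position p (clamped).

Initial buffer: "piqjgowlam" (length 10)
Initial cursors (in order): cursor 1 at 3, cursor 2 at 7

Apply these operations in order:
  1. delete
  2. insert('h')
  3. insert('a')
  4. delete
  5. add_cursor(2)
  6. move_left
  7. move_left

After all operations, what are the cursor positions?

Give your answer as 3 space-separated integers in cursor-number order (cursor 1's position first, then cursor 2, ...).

Answer: 1 5 0

Derivation:
After op 1 (delete): buffer="pijgolam" (len 8), cursors c1@2 c2@5, authorship ........
After op 2 (insert('h')): buffer="pihjgohlam" (len 10), cursors c1@3 c2@7, authorship ..1...2...
After op 3 (insert('a')): buffer="pihajgohalam" (len 12), cursors c1@4 c2@9, authorship ..11...22...
After op 4 (delete): buffer="pihjgohlam" (len 10), cursors c1@3 c2@7, authorship ..1...2...
After op 5 (add_cursor(2)): buffer="pihjgohlam" (len 10), cursors c3@2 c1@3 c2@7, authorship ..1...2...
After op 6 (move_left): buffer="pihjgohlam" (len 10), cursors c3@1 c1@2 c2@6, authorship ..1...2...
After op 7 (move_left): buffer="pihjgohlam" (len 10), cursors c3@0 c1@1 c2@5, authorship ..1...2...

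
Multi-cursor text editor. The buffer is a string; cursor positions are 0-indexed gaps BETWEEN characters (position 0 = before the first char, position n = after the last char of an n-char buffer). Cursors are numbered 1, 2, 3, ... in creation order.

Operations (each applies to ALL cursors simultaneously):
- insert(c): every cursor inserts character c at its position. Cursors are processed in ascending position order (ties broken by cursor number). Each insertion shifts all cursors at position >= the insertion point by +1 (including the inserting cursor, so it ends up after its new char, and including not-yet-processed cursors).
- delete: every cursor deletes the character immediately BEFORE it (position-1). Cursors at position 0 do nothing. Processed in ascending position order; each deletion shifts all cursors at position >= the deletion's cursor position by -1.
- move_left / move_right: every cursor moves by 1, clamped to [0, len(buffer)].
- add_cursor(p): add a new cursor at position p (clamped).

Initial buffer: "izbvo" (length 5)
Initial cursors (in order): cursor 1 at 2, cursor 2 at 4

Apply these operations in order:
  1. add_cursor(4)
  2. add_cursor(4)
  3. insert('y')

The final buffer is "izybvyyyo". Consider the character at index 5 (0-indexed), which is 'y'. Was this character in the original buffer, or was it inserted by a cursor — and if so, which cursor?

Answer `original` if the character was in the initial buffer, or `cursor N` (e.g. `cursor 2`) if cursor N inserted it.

Answer: cursor 2

Derivation:
After op 1 (add_cursor(4)): buffer="izbvo" (len 5), cursors c1@2 c2@4 c3@4, authorship .....
After op 2 (add_cursor(4)): buffer="izbvo" (len 5), cursors c1@2 c2@4 c3@4 c4@4, authorship .....
After op 3 (insert('y')): buffer="izybvyyyo" (len 9), cursors c1@3 c2@8 c3@8 c4@8, authorship ..1..234.
Authorship (.=original, N=cursor N): . . 1 . . 2 3 4 .
Index 5: author = 2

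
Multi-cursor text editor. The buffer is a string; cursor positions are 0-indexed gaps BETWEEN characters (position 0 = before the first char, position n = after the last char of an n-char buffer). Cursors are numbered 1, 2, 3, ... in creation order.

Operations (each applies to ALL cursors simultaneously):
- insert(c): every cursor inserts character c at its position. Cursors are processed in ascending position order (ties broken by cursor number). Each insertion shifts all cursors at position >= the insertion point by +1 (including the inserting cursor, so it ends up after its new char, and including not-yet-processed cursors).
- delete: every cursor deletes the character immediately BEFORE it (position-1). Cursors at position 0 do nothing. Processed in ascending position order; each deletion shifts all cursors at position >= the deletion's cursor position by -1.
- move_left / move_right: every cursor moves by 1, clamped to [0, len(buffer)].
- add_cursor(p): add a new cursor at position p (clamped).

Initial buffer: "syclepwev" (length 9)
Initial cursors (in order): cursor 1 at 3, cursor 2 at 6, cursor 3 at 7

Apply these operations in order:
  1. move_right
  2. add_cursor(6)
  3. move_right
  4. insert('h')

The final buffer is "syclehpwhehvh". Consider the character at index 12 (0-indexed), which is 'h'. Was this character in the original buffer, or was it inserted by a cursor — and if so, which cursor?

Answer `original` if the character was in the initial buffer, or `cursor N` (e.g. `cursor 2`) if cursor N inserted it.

Answer: cursor 3

Derivation:
After op 1 (move_right): buffer="syclepwev" (len 9), cursors c1@4 c2@7 c3@8, authorship .........
After op 2 (add_cursor(6)): buffer="syclepwev" (len 9), cursors c1@4 c4@6 c2@7 c3@8, authorship .........
After op 3 (move_right): buffer="syclepwev" (len 9), cursors c1@5 c4@7 c2@8 c3@9, authorship .........
After op 4 (insert('h')): buffer="syclehpwhehvh" (len 13), cursors c1@6 c4@9 c2@11 c3@13, authorship .....1..4.2.3
Authorship (.=original, N=cursor N): . . . . . 1 . . 4 . 2 . 3
Index 12: author = 3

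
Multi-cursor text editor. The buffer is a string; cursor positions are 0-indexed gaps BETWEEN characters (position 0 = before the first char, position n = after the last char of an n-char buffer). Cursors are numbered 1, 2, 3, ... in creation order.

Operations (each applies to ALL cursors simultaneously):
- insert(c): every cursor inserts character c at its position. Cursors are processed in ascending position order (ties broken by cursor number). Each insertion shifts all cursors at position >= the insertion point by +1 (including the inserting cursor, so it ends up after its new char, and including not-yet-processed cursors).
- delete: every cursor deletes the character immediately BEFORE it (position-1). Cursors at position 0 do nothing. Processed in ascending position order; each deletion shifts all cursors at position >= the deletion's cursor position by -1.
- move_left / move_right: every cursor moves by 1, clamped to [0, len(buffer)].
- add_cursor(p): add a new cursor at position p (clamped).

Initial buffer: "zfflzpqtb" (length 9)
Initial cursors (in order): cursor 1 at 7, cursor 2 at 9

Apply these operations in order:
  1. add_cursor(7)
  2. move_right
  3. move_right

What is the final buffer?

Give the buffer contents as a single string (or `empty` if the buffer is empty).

After op 1 (add_cursor(7)): buffer="zfflzpqtb" (len 9), cursors c1@7 c3@7 c2@9, authorship .........
After op 2 (move_right): buffer="zfflzpqtb" (len 9), cursors c1@8 c3@8 c2@9, authorship .........
After op 3 (move_right): buffer="zfflzpqtb" (len 9), cursors c1@9 c2@9 c3@9, authorship .........

Answer: zfflzpqtb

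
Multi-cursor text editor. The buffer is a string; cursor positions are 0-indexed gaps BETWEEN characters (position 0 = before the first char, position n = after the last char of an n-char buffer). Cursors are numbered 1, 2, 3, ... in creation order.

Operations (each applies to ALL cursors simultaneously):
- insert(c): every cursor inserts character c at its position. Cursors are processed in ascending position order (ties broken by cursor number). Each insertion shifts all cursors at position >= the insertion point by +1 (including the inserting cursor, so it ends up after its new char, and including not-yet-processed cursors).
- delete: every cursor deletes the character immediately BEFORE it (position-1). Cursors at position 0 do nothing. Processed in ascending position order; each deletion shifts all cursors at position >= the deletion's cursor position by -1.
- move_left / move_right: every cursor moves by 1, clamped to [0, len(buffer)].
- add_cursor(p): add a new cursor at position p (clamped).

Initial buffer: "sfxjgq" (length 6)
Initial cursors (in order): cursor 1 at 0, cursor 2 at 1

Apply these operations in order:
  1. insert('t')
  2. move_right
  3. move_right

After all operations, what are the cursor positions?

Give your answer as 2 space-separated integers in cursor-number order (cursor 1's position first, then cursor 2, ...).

After op 1 (insert('t')): buffer="tstfxjgq" (len 8), cursors c1@1 c2@3, authorship 1.2.....
After op 2 (move_right): buffer="tstfxjgq" (len 8), cursors c1@2 c2@4, authorship 1.2.....
After op 3 (move_right): buffer="tstfxjgq" (len 8), cursors c1@3 c2@5, authorship 1.2.....

Answer: 3 5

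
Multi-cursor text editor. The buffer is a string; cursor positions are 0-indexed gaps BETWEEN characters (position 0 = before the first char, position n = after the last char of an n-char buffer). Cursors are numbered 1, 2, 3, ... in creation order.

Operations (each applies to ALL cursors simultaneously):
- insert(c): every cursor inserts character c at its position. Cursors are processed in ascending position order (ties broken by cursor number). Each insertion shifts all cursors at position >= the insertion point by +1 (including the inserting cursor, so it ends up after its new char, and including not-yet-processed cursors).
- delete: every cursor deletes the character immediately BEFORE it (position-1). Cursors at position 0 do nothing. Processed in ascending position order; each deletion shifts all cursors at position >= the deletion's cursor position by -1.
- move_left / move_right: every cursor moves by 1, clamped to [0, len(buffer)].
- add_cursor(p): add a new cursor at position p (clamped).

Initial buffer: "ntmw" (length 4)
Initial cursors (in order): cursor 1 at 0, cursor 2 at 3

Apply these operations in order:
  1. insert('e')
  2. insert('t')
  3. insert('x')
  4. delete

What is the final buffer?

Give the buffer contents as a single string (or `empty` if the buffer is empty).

Answer: etntmetw

Derivation:
After op 1 (insert('e')): buffer="entmew" (len 6), cursors c1@1 c2@5, authorship 1...2.
After op 2 (insert('t')): buffer="etntmetw" (len 8), cursors c1@2 c2@7, authorship 11...22.
After op 3 (insert('x')): buffer="etxntmetxw" (len 10), cursors c1@3 c2@9, authorship 111...222.
After op 4 (delete): buffer="etntmetw" (len 8), cursors c1@2 c2@7, authorship 11...22.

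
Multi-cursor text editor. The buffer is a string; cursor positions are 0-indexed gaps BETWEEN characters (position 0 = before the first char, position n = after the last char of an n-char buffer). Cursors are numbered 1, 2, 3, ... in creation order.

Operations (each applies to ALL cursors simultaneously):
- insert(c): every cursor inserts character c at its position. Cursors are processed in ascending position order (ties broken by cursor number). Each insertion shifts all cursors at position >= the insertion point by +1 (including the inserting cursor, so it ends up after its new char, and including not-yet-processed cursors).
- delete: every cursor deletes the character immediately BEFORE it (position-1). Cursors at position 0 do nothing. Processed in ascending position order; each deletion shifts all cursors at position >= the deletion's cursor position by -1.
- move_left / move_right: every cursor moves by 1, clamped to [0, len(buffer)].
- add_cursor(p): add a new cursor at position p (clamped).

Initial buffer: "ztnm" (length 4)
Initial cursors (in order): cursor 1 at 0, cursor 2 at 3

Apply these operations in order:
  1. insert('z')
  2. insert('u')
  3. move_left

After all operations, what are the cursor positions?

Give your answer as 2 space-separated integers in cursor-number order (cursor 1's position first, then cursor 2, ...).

Answer: 1 6

Derivation:
After op 1 (insert('z')): buffer="zztnzm" (len 6), cursors c1@1 c2@5, authorship 1...2.
After op 2 (insert('u')): buffer="zuztnzum" (len 8), cursors c1@2 c2@7, authorship 11...22.
After op 3 (move_left): buffer="zuztnzum" (len 8), cursors c1@1 c2@6, authorship 11...22.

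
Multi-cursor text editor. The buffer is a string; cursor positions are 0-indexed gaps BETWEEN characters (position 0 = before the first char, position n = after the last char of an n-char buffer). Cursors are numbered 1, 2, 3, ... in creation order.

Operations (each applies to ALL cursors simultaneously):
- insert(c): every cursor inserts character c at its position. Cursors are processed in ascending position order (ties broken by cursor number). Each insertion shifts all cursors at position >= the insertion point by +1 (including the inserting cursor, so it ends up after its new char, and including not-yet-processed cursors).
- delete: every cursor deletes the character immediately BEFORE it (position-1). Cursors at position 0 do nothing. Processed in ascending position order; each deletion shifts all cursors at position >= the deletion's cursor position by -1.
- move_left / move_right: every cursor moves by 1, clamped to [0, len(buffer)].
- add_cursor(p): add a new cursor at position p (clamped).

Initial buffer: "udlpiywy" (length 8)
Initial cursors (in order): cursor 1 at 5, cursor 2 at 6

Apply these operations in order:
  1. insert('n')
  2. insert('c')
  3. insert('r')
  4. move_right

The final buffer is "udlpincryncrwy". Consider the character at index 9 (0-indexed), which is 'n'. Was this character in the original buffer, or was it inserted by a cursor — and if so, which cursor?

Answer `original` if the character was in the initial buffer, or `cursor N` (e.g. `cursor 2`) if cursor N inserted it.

After op 1 (insert('n')): buffer="udlpinynwy" (len 10), cursors c1@6 c2@8, authorship .....1.2..
After op 2 (insert('c')): buffer="udlpincyncwy" (len 12), cursors c1@7 c2@10, authorship .....11.22..
After op 3 (insert('r')): buffer="udlpincryncrwy" (len 14), cursors c1@8 c2@12, authorship .....111.222..
After op 4 (move_right): buffer="udlpincryncrwy" (len 14), cursors c1@9 c2@13, authorship .....111.222..
Authorship (.=original, N=cursor N): . . . . . 1 1 1 . 2 2 2 . .
Index 9: author = 2

Answer: cursor 2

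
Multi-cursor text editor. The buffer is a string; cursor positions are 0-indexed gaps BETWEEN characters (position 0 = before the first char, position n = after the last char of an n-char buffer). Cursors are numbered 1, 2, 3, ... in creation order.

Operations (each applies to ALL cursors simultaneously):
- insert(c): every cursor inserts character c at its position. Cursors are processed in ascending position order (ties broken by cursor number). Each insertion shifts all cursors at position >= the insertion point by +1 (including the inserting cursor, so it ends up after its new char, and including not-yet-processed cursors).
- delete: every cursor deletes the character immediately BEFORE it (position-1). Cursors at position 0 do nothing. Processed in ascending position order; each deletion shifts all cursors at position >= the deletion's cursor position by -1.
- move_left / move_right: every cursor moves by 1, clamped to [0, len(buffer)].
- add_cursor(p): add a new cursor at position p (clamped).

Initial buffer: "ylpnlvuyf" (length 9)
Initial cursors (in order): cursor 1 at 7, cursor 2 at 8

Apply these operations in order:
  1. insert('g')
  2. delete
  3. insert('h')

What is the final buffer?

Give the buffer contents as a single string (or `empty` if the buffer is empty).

Answer: ylpnlvuhyhf

Derivation:
After op 1 (insert('g')): buffer="ylpnlvugygf" (len 11), cursors c1@8 c2@10, authorship .......1.2.
After op 2 (delete): buffer="ylpnlvuyf" (len 9), cursors c1@7 c2@8, authorship .........
After op 3 (insert('h')): buffer="ylpnlvuhyhf" (len 11), cursors c1@8 c2@10, authorship .......1.2.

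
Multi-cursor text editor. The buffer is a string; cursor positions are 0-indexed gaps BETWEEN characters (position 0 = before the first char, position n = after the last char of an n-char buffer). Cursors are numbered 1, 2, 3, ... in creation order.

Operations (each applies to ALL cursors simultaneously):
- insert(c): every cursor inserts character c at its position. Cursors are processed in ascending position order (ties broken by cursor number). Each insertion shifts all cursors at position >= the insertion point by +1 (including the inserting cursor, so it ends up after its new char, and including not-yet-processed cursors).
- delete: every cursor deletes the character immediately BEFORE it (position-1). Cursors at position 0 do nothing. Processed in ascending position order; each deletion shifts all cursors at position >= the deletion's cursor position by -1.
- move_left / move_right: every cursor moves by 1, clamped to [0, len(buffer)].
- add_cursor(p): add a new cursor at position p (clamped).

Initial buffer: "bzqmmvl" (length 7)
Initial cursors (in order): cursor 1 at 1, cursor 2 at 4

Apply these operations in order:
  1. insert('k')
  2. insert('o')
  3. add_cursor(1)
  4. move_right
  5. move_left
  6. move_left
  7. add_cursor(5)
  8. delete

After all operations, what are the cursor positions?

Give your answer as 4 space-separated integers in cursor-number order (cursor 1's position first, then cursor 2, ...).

Answer: 1 4 0 3

Derivation:
After op 1 (insert('k')): buffer="bkzqmkmvl" (len 9), cursors c1@2 c2@6, authorship .1...2...
After op 2 (insert('o')): buffer="bkozqmkomvl" (len 11), cursors c1@3 c2@8, authorship .11...22...
After op 3 (add_cursor(1)): buffer="bkozqmkomvl" (len 11), cursors c3@1 c1@3 c2@8, authorship .11...22...
After op 4 (move_right): buffer="bkozqmkomvl" (len 11), cursors c3@2 c1@4 c2@9, authorship .11...22...
After op 5 (move_left): buffer="bkozqmkomvl" (len 11), cursors c3@1 c1@3 c2@8, authorship .11...22...
After op 6 (move_left): buffer="bkozqmkomvl" (len 11), cursors c3@0 c1@2 c2@7, authorship .11...22...
After op 7 (add_cursor(5)): buffer="bkozqmkomvl" (len 11), cursors c3@0 c1@2 c4@5 c2@7, authorship .11...22...
After op 8 (delete): buffer="bozmomvl" (len 8), cursors c3@0 c1@1 c4@3 c2@4, authorship .1..2...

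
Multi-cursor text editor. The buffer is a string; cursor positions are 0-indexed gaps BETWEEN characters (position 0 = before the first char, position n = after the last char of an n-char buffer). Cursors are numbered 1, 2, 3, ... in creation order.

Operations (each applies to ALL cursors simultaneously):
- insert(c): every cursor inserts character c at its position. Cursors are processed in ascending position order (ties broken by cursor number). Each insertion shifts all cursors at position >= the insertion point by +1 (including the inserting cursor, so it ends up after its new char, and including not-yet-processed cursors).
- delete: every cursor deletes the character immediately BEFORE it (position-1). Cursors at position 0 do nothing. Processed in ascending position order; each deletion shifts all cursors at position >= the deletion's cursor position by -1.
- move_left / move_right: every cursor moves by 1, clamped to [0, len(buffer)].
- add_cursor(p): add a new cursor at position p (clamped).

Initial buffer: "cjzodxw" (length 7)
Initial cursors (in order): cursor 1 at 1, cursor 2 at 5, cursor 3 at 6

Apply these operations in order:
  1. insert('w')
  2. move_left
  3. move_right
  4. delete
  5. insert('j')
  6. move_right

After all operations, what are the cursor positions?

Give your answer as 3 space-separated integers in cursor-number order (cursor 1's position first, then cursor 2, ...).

After op 1 (insert('w')): buffer="cwjzodwxww" (len 10), cursors c1@2 c2@7 c3@9, authorship .1....2.3.
After op 2 (move_left): buffer="cwjzodwxww" (len 10), cursors c1@1 c2@6 c3@8, authorship .1....2.3.
After op 3 (move_right): buffer="cwjzodwxww" (len 10), cursors c1@2 c2@7 c3@9, authorship .1....2.3.
After op 4 (delete): buffer="cjzodxw" (len 7), cursors c1@1 c2@5 c3@6, authorship .......
After op 5 (insert('j')): buffer="cjjzodjxjw" (len 10), cursors c1@2 c2@7 c3@9, authorship .1....2.3.
After op 6 (move_right): buffer="cjjzodjxjw" (len 10), cursors c1@3 c2@8 c3@10, authorship .1....2.3.

Answer: 3 8 10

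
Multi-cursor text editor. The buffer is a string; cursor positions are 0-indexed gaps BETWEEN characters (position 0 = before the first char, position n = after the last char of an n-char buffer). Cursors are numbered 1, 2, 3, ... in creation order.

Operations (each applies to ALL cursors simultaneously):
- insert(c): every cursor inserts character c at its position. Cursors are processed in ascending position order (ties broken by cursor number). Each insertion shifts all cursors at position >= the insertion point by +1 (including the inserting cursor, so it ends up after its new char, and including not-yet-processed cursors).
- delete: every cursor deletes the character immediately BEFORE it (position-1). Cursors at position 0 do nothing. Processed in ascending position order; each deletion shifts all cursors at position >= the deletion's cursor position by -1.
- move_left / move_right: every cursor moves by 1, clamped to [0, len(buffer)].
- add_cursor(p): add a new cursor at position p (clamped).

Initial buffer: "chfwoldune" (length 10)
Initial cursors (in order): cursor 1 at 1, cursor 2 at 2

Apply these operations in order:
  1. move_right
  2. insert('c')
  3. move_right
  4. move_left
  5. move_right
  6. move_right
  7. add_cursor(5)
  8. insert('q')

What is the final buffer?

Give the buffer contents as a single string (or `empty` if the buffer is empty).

After op 1 (move_right): buffer="chfwoldune" (len 10), cursors c1@2 c2@3, authorship ..........
After op 2 (insert('c')): buffer="chcfcwoldune" (len 12), cursors c1@3 c2@5, authorship ..1.2.......
After op 3 (move_right): buffer="chcfcwoldune" (len 12), cursors c1@4 c2@6, authorship ..1.2.......
After op 4 (move_left): buffer="chcfcwoldune" (len 12), cursors c1@3 c2@5, authorship ..1.2.......
After op 5 (move_right): buffer="chcfcwoldune" (len 12), cursors c1@4 c2@6, authorship ..1.2.......
After op 6 (move_right): buffer="chcfcwoldune" (len 12), cursors c1@5 c2@7, authorship ..1.2.......
After op 7 (add_cursor(5)): buffer="chcfcwoldune" (len 12), cursors c1@5 c3@5 c2@7, authorship ..1.2.......
After op 8 (insert('q')): buffer="chcfcqqwoqldune" (len 15), cursors c1@7 c3@7 c2@10, authorship ..1.213..2.....

Answer: chcfcqqwoqldune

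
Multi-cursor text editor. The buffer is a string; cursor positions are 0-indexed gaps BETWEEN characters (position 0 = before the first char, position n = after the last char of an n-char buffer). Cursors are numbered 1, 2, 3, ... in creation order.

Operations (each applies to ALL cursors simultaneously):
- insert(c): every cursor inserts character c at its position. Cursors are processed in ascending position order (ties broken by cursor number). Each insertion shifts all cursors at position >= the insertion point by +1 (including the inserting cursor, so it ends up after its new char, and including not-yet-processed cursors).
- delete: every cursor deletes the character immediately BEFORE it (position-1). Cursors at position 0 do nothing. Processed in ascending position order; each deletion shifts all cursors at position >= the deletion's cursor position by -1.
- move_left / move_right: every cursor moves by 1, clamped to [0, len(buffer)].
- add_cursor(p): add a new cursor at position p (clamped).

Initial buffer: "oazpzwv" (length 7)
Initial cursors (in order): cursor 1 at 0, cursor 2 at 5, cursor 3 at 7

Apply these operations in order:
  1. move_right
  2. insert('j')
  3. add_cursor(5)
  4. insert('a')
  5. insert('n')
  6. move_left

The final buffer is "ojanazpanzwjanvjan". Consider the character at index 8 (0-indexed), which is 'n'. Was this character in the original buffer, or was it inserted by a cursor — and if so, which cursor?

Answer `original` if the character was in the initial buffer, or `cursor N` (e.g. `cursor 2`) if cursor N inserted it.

After op 1 (move_right): buffer="oazpzwv" (len 7), cursors c1@1 c2@6 c3@7, authorship .......
After op 2 (insert('j')): buffer="ojazpzwjvj" (len 10), cursors c1@2 c2@8 c3@10, authorship .1.....2.3
After op 3 (add_cursor(5)): buffer="ojazpzwjvj" (len 10), cursors c1@2 c4@5 c2@8 c3@10, authorship .1.....2.3
After op 4 (insert('a')): buffer="ojaazpazwjavja" (len 14), cursors c1@3 c4@7 c2@11 c3@14, authorship .11...4..22.33
After op 5 (insert('n')): buffer="ojanazpanzwjanvjan" (len 18), cursors c1@4 c4@9 c2@14 c3@18, authorship .111...44..222.333
After op 6 (move_left): buffer="ojanazpanzwjanvjan" (len 18), cursors c1@3 c4@8 c2@13 c3@17, authorship .111...44..222.333
Authorship (.=original, N=cursor N): . 1 1 1 . . . 4 4 . . 2 2 2 . 3 3 3
Index 8: author = 4

Answer: cursor 4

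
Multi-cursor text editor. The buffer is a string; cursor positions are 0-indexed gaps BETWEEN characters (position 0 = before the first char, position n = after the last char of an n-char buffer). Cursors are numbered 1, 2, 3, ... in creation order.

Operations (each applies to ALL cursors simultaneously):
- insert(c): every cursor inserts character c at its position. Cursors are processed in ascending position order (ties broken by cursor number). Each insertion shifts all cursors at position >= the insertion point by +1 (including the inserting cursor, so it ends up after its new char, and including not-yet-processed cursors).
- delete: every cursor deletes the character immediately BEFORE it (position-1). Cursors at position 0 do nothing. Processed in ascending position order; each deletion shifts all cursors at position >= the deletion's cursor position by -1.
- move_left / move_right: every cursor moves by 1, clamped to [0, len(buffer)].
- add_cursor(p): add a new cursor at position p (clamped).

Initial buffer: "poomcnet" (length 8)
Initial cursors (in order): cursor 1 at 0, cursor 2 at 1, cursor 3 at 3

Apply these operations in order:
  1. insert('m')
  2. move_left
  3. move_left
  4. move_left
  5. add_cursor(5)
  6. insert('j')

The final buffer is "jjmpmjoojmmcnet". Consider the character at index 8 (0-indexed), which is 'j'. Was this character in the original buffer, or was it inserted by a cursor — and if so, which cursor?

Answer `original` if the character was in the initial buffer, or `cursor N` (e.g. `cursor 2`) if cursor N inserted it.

After op 1 (insert('m')): buffer="mpmoommcnet" (len 11), cursors c1@1 c2@3 c3@6, authorship 1.2..3.....
After op 2 (move_left): buffer="mpmoommcnet" (len 11), cursors c1@0 c2@2 c3@5, authorship 1.2..3.....
After op 3 (move_left): buffer="mpmoommcnet" (len 11), cursors c1@0 c2@1 c3@4, authorship 1.2..3.....
After op 4 (move_left): buffer="mpmoommcnet" (len 11), cursors c1@0 c2@0 c3@3, authorship 1.2..3.....
After op 5 (add_cursor(5)): buffer="mpmoommcnet" (len 11), cursors c1@0 c2@0 c3@3 c4@5, authorship 1.2..3.....
After op 6 (insert('j')): buffer="jjmpmjoojmmcnet" (len 15), cursors c1@2 c2@2 c3@6 c4@9, authorship 121.23..43.....
Authorship (.=original, N=cursor N): 1 2 1 . 2 3 . . 4 3 . . . . .
Index 8: author = 4

Answer: cursor 4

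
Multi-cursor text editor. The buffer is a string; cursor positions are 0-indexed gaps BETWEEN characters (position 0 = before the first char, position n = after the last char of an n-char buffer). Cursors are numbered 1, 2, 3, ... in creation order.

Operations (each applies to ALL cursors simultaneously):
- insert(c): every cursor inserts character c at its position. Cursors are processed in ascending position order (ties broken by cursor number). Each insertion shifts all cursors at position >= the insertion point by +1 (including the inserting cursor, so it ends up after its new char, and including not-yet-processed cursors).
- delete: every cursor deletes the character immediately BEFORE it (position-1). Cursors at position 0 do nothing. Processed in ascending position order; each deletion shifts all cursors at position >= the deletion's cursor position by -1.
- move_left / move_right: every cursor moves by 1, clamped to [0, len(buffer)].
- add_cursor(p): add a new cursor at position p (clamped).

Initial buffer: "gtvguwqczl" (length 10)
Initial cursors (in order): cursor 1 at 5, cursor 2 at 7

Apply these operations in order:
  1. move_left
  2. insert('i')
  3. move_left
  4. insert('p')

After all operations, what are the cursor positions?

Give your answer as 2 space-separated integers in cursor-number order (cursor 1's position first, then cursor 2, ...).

Answer: 5 9

Derivation:
After op 1 (move_left): buffer="gtvguwqczl" (len 10), cursors c1@4 c2@6, authorship ..........
After op 2 (insert('i')): buffer="gtvgiuwiqczl" (len 12), cursors c1@5 c2@8, authorship ....1..2....
After op 3 (move_left): buffer="gtvgiuwiqczl" (len 12), cursors c1@4 c2@7, authorship ....1..2....
After op 4 (insert('p')): buffer="gtvgpiuwpiqczl" (len 14), cursors c1@5 c2@9, authorship ....11..22....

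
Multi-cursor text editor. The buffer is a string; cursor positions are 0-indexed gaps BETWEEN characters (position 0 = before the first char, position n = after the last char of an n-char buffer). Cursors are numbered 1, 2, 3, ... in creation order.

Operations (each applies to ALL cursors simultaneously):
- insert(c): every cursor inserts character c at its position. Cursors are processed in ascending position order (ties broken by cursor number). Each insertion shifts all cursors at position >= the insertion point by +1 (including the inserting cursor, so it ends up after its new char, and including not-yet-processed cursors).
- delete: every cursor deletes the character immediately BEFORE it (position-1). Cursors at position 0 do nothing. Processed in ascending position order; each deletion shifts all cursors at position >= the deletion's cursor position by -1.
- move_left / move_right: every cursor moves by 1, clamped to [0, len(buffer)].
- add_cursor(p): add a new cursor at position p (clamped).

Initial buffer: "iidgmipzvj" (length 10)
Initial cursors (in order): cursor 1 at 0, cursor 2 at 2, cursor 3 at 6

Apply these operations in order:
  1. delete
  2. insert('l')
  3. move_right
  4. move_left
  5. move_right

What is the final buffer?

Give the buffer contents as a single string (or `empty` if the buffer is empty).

Answer: lildgmlpzvj

Derivation:
After op 1 (delete): buffer="idgmpzvj" (len 8), cursors c1@0 c2@1 c3@4, authorship ........
After op 2 (insert('l')): buffer="lildgmlpzvj" (len 11), cursors c1@1 c2@3 c3@7, authorship 1.2...3....
After op 3 (move_right): buffer="lildgmlpzvj" (len 11), cursors c1@2 c2@4 c3@8, authorship 1.2...3....
After op 4 (move_left): buffer="lildgmlpzvj" (len 11), cursors c1@1 c2@3 c3@7, authorship 1.2...3....
After op 5 (move_right): buffer="lildgmlpzvj" (len 11), cursors c1@2 c2@4 c3@8, authorship 1.2...3....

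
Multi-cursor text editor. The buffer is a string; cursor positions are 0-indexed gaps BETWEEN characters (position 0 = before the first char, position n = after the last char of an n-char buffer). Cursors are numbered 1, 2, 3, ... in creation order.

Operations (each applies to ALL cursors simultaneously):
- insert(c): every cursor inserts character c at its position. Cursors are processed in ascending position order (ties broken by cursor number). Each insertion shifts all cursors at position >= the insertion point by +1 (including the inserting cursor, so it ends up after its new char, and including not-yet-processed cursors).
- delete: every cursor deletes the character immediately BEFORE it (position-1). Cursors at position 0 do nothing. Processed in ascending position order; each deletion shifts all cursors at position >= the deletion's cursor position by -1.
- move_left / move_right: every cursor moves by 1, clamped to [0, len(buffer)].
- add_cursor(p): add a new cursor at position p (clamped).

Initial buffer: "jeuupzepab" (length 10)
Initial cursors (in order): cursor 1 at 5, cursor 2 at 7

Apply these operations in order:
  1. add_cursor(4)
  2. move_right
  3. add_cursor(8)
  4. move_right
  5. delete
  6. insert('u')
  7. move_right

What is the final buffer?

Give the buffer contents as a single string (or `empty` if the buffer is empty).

After op 1 (add_cursor(4)): buffer="jeuupzepab" (len 10), cursors c3@4 c1@5 c2@7, authorship ..........
After op 2 (move_right): buffer="jeuupzepab" (len 10), cursors c3@5 c1@6 c2@8, authorship ..........
After op 3 (add_cursor(8)): buffer="jeuupzepab" (len 10), cursors c3@5 c1@6 c2@8 c4@8, authorship ..........
After op 4 (move_right): buffer="jeuupzepab" (len 10), cursors c3@6 c1@7 c2@9 c4@9, authorship ..........
After op 5 (delete): buffer="jeuupb" (len 6), cursors c1@5 c2@5 c3@5 c4@5, authorship ......
After op 6 (insert('u')): buffer="jeuupuuuub" (len 10), cursors c1@9 c2@9 c3@9 c4@9, authorship .....1234.
After op 7 (move_right): buffer="jeuupuuuub" (len 10), cursors c1@10 c2@10 c3@10 c4@10, authorship .....1234.

Answer: jeuupuuuub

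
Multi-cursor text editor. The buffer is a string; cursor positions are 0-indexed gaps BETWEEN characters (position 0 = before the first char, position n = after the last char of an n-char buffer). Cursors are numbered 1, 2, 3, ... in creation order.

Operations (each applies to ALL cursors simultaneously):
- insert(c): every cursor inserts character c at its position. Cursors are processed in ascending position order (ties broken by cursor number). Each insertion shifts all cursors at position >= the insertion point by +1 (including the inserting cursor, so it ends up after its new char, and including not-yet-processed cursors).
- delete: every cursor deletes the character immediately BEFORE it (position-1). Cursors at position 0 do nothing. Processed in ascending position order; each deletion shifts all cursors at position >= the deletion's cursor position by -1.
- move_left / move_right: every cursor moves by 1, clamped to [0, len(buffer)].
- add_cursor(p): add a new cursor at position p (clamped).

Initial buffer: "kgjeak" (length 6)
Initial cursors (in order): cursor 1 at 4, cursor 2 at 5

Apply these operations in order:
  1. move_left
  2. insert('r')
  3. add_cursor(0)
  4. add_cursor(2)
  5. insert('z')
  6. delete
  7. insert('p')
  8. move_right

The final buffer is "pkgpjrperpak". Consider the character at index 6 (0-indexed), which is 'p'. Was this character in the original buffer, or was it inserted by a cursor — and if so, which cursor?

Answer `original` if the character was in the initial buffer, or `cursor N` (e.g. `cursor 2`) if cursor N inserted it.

Answer: cursor 1

Derivation:
After op 1 (move_left): buffer="kgjeak" (len 6), cursors c1@3 c2@4, authorship ......
After op 2 (insert('r')): buffer="kgjrerak" (len 8), cursors c1@4 c2@6, authorship ...1.2..
After op 3 (add_cursor(0)): buffer="kgjrerak" (len 8), cursors c3@0 c1@4 c2@6, authorship ...1.2..
After op 4 (add_cursor(2)): buffer="kgjrerak" (len 8), cursors c3@0 c4@2 c1@4 c2@6, authorship ...1.2..
After op 5 (insert('z')): buffer="zkgzjrzerzak" (len 12), cursors c3@1 c4@4 c1@7 c2@10, authorship 3..4.11.22..
After op 6 (delete): buffer="kgjrerak" (len 8), cursors c3@0 c4@2 c1@4 c2@6, authorship ...1.2..
After op 7 (insert('p')): buffer="pkgpjrperpak" (len 12), cursors c3@1 c4@4 c1@7 c2@10, authorship 3..4.11.22..
After op 8 (move_right): buffer="pkgpjrperpak" (len 12), cursors c3@2 c4@5 c1@8 c2@11, authorship 3..4.11.22..
Authorship (.=original, N=cursor N): 3 . . 4 . 1 1 . 2 2 . .
Index 6: author = 1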